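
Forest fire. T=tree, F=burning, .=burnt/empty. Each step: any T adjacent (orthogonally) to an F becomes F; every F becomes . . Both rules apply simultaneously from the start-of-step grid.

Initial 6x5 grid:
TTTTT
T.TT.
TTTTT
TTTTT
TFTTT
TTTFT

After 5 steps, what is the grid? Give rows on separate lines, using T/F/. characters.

Step 1: 7 trees catch fire, 2 burn out
  TTTTT
  T.TT.
  TTTTT
  TFTTT
  F.FFT
  TFF.F
Step 2: 6 trees catch fire, 7 burn out
  TTTTT
  T.TT.
  TFTTT
  F.FFT
  ....F
  F....
Step 3: 4 trees catch fire, 6 burn out
  TTTTT
  T.TT.
  F.FFT
  ....F
  .....
  .....
Step 4: 4 trees catch fire, 4 burn out
  TTTTT
  F.FF.
  ....F
  .....
  .....
  .....
Step 5: 3 trees catch fire, 4 burn out
  FTFFT
  .....
  .....
  .....
  .....
  .....

FTFFT
.....
.....
.....
.....
.....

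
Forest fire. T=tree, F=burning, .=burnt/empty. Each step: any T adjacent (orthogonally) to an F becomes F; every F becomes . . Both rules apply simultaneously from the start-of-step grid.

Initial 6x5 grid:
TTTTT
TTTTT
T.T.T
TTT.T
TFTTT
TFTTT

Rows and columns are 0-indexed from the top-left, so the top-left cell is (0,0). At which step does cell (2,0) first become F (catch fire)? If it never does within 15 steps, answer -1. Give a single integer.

Step 1: cell (2,0)='T' (+5 fires, +2 burnt)
Step 2: cell (2,0)='T' (+4 fires, +5 burnt)
Step 3: cell (2,0)='F' (+4 fires, +4 burnt)
  -> target ignites at step 3
Step 4: cell (2,0)='.' (+3 fires, +4 burnt)
Step 5: cell (2,0)='.' (+5 fires, +3 burnt)
Step 6: cell (2,0)='.' (+3 fires, +5 burnt)
Step 7: cell (2,0)='.' (+1 fires, +3 burnt)
Step 8: cell (2,0)='.' (+0 fires, +1 burnt)
  fire out at step 8

3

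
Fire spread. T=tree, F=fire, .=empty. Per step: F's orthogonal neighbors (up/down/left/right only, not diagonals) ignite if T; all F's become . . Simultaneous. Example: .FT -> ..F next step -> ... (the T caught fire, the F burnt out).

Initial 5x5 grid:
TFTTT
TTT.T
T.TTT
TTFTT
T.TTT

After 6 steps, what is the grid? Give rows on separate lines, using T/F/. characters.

Step 1: 7 trees catch fire, 2 burn out
  F.FTT
  TFT.T
  T.FTT
  TF.FT
  T.FTT
Step 2: 7 trees catch fire, 7 burn out
  ...FT
  F.F.T
  T..FT
  F...F
  T..FT
Step 3: 5 trees catch fire, 7 burn out
  ....F
  ....T
  F...F
  .....
  F...F
Step 4: 1 trees catch fire, 5 burn out
  .....
  ....F
  .....
  .....
  .....
Step 5: 0 trees catch fire, 1 burn out
  .....
  .....
  .....
  .....
  .....
Step 6: 0 trees catch fire, 0 burn out
  .....
  .....
  .....
  .....
  .....

.....
.....
.....
.....
.....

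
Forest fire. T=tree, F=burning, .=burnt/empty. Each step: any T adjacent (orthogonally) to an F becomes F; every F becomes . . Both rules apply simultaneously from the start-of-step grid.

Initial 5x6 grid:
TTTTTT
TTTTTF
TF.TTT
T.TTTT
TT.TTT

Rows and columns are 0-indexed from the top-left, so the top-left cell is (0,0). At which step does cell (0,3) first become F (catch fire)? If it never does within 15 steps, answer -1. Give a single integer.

Step 1: cell (0,3)='T' (+5 fires, +2 burnt)
Step 2: cell (0,3)='T' (+8 fires, +5 burnt)
Step 3: cell (0,3)='F' (+7 fires, +8 burnt)
  -> target ignites at step 3
Step 4: cell (0,3)='.' (+3 fires, +7 burnt)
Step 5: cell (0,3)='.' (+2 fires, +3 burnt)
Step 6: cell (0,3)='.' (+0 fires, +2 burnt)
  fire out at step 6

3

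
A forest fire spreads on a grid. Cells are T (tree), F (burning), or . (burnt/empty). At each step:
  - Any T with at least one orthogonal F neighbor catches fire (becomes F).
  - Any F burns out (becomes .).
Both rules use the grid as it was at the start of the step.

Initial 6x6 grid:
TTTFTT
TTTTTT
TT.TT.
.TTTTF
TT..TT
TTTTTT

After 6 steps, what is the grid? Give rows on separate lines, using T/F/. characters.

Step 1: 5 trees catch fire, 2 burn out
  TTF.FT
  TTTFTT
  TT.TT.
  .TTTF.
  TT..TF
  TTTTTT
Step 2: 9 trees catch fire, 5 burn out
  TF...F
  TTF.FT
  TT.FF.
  .TTF..
  TT..F.
  TTTTTF
Step 3: 5 trees catch fire, 9 burn out
  F.....
  TF...F
  TT....
  .TF...
  TT....
  TTTTF.
Step 4: 4 trees catch fire, 5 burn out
  ......
  F.....
  TF....
  .F....
  TT....
  TTTF..
Step 5: 3 trees catch fire, 4 burn out
  ......
  ......
  F.....
  ......
  TF....
  TTF...
Step 6: 2 trees catch fire, 3 burn out
  ......
  ......
  ......
  ......
  F.....
  TF....

......
......
......
......
F.....
TF....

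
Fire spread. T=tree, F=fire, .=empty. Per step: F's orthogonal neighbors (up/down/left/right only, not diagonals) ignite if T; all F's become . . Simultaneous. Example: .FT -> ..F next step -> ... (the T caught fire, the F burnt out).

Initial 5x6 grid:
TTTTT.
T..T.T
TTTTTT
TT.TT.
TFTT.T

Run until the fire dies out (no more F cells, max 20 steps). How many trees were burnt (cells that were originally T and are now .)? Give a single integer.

Answer: 21

Derivation:
Step 1: +3 fires, +1 burnt (F count now 3)
Step 2: +3 fires, +3 burnt (F count now 3)
Step 3: +3 fires, +3 burnt (F count now 3)
Step 4: +3 fires, +3 burnt (F count now 3)
Step 5: +3 fires, +3 burnt (F count now 3)
Step 6: +3 fires, +3 burnt (F count now 3)
Step 7: +3 fires, +3 burnt (F count now 3)
Step 8: +0 fires, +3 burnt (F count now 0)
Fire out after step 8
Initially T: 22, now '.': 29
Total burnt (originally-T cells now '.'): 21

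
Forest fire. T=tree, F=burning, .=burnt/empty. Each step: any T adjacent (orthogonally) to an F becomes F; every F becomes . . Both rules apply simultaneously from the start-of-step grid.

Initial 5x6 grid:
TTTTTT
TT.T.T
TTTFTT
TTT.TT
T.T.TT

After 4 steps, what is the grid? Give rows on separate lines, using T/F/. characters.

Step 1: 3 trees catch fire, 1 burn out
  TTTTTT
  TT.F.T
  TTF.FT
  TTT.TT
  T.T.TT
Step 2: 5 trees catch fire, 3 burn out
  TTTFTT
  TT...T
  TF...F
  TTF.FT
  T.T.TT
Step 3: 9 trees catch fire, 5 burn out
  TTF.FT
  TF...F
  F.....
  TF...F
  T.F.FT
Step 4: 5 trees catch fire, 9 burn out
  TF...F
  F.....
  ......
  F.....
  T....F

TF...F
F.....
......
F.....
T....F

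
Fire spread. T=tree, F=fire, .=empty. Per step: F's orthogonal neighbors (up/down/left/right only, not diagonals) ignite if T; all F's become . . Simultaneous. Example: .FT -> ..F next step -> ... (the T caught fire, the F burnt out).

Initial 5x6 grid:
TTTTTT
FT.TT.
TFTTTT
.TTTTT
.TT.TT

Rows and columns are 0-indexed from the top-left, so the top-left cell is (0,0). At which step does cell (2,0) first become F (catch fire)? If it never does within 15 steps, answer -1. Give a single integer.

Step 1: cell (2,0)='F' (+5 fires, +2 burnt)
  -> target ignites at step 1
Step 2: cell (2,0)='.' (+4 fires, +5 burnt)
Step 3: cell (2,0)='.' (+5 fires, +4 burnt)
Step 4: cell (2,0)='.' (+4 fires, +5 burnt)
Step 5: cell (2,0)='.' (+3 fires, +4 burnt)
Step 6: cell (2,0)='.' (+2 fires, +3 burnt)
Step 7: cell (2,0)='.' (+0 fires, +2 burnt)
  fire out at step 7

1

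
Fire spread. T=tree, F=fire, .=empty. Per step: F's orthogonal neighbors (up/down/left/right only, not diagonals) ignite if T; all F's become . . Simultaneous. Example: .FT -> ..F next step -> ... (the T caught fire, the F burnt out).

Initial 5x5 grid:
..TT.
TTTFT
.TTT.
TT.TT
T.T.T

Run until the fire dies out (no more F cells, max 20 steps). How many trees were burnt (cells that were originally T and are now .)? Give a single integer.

Step 1: +4 fires, +1 burnt (F count now 4)
Step 2: +4 fires, +4 burnt (F count now 4)
Step 3: +3 fires, +4 burnt (F count now 3)
Step 4: +2 fires, +3 burnt (F count now 2)
Step 5: +1 fires, +2 burnt (F count now 1)
Step 6: +1 fires, +1 burnt (F count now 1)
Step 7: +0 fires, +1 burnt (F count now 0)
Fire out after step 7
Initially T: 16, now '.': 24
Total burnt (originally-T cells now '.'): 15

Answer: 15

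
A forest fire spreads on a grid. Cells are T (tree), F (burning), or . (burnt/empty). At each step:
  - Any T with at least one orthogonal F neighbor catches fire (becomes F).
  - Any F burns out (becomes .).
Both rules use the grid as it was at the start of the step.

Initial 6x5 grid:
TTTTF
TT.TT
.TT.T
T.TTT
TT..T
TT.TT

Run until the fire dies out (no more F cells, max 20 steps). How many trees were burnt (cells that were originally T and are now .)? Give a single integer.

Answer: 17

Derivation:
Step 1: +2 fires, +1 burnt (F count now 2)
Step 2: +3 fires, +2 burnt (F count now 3)
Step 3: +2 fires, +3 burnt (F count now 2)
Step 4: +4 fires, +2 burnt (F count now 4)
Step 5: +4 fires, +4 burnt (F count now 4)
Step 6: +2 fires, +4 burnt (F count now 2)
Step 7: +0 fires, +2 burnt (F count now 0)
Fire out after step 7
Initially T: 22, now '.': 25
Total burnt (originally-T cells now '.'): 17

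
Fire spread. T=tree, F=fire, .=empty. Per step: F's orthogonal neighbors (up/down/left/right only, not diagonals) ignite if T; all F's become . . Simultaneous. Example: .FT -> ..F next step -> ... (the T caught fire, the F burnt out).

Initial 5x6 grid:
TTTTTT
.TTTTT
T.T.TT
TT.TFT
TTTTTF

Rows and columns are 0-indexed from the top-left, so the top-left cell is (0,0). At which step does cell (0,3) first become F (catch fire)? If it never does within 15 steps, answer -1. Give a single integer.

Step 1: cell (0,3)='T' (+4 fires, +2 burnt)
Step 2: cell (0,3)='T' (+3 fires, +4 burnt)
Step 3: cell (0,3)='T' (+4 fires, +3 burnt)
Step 4: cell (0,3)='F' (+4 fires, +4 burnt)
  -> target ignites at step 4
Step 5: cell (0,3)='.' (+5 fires, +4 burnt)
Step 6: cell (0,3)='.' (+2 fires, +5 burnt)
Step 7: cell (0,3)='.' (+2 fires, +2 burnt)
Step 8: cell (0,3)='.' (+0 fires, +2 burnt)
  fire out at step 8

4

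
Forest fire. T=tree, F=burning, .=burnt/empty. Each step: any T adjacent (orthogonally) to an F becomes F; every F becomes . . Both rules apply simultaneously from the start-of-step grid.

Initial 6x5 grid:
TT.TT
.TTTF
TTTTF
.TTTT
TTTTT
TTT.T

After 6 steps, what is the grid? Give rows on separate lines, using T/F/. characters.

Step 1: 4 trees catch fire, 2 burn out
  TT.TF
  .TTF.
  TTTF.
  .TTTF
  TTTTT
  TTT.T
Step 2: 5 trees catch fire, 4 burn out
  TT.F.
  .TF..
  TTF..
  .TTF.
  TTTTF
  TTT.T
Step 3: 5 trees catch fire, 5 burn out
  TT...
  .F...
  TF...
  .TF..
  TTTF.
  TTT.F
Step 4: 4 trees catch fire, 5 burn out
  TF...
  .....
  F....
  .F...
  TTF..
  TTT..
Step 5: 3 trees catch fire, 4 burn out
  F....
  .....
  .....
  .....
  TF...
  TTF..
Step 6: 2 trees catch fire, 3 burn out
  .....
  .....
  .....
  .....
  F....
  TF...

.....
.....
.....
.....
F....
TF...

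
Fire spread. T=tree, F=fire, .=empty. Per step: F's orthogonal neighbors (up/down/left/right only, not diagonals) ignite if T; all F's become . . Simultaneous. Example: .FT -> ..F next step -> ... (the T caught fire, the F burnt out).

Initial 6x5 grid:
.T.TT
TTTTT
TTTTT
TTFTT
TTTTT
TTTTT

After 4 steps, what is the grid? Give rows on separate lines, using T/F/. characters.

Step 1: 4 trees catch fire, 1 burn out
  .T.TT
  TTTTT
  TTFTT
  TF.FT
  TTFTT
  TTTTT
Step 2: 8 trees catch fire, 4 burn out
  .T.TT
  TTFTT
  TF.FT
  F...F
  TF.FT
  TTFTT
Step 3: 8 trees catch fire, 8 burn out
  .T.TT
  TF.FT
  F...F
  .....
  F...F
  TF.FT
Step 4: 6 trees catch fire, 8 burn out
  .F.FT
  F...F
  .....
  .....
  .....
  F...F

.F.FT
F...F
.....
.....
.....
F...F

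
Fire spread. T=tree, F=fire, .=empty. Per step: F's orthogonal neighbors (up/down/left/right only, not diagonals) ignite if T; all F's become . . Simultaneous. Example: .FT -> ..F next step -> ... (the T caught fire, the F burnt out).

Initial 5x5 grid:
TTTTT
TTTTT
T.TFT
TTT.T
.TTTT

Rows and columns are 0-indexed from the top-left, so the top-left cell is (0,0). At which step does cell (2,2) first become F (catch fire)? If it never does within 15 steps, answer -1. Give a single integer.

Step 1: cell (2,2)='F' (+3 fires, +1 burnt)
  -> target ignites at step 1
Step 2: cell (2,2)='.' (+5 fires, +3 burnt)
Step 3: cell (2,2)='.' (+6 fires, +5 burnt)
Step 4: cell (2,2)='.' (+5 fires, +6 burnt)
Step 5: cell (2,2)='.' (+2 fires, +5 burnt)
Step 6: cell (2,2)='.' (+0 fires, +2 burnt)
  fire out at step 6

1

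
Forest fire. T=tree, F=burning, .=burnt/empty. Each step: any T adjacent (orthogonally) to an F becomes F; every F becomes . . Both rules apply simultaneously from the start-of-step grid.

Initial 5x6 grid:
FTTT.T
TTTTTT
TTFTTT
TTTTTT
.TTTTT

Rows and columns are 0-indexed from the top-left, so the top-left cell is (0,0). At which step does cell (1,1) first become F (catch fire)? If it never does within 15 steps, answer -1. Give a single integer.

Step 1: cell (1,1)='T' (+6 fires, +2 burnt)
Step 2: cell (1,1)='F' (+8 fires, +6 burnt)
  -> target ignites at step 2
Step 3: cell (1,1)='.' (+7 fires, +8 burnt)
Step 4: cell (1,1)='.' (+3 fires, +7 burnt)
Step 5: cell (1,1)='.' (+2 fires, +3 burnt)
Step 6: cell (1,1)='.' (+0 fires, +2 burnt)
  fire out at step 6

2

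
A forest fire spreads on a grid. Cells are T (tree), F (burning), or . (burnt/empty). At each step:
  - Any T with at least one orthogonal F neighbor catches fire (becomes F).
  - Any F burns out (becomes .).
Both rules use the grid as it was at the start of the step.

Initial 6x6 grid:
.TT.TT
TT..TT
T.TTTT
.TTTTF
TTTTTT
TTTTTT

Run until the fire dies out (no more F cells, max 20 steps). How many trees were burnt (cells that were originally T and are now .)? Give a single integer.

Step 1: +3 fires, +1 burnt (F count now 3)
Step 2: +5 fires, +3 burnt (F count now 5)
Step 3: +6 fires, +5 burnt (F count now 6)
Step 4: +5 fires, +6 burnt (F count now 5)
Step 5: +2 fires, +5 burnt (F count now 2)
Step 6: +2 fires, +2 burnt (F count now 2)
Step 7: +1 fires, +2 burnt (F count now 1)
Step 8: +0 fires, +1 burnt (F count now 0)
Fire out after step 8
Initially T: 29, now '.': 31
Total burnt (originally-T cells now '.'): 24

Answer: 24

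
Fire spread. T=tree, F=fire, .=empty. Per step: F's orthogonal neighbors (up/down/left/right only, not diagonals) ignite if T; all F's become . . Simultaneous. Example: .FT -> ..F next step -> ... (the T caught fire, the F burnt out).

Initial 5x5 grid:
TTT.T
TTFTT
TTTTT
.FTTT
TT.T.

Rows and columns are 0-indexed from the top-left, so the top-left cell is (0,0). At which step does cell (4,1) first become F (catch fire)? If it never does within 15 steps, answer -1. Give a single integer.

Step 1: cell (4,1)='F' (+7 fires, +2 burnt)
  -> target ignites at step 1
Step 2: cell (4,1)='.' (+7 fires, +7 burnt)
Step 3: cell (4,1)='.' (+5 fires, +7 burnt)
Step 4: cell (4,1)='.' (+0 fires, +5 burnt)
  fire out at step 4

1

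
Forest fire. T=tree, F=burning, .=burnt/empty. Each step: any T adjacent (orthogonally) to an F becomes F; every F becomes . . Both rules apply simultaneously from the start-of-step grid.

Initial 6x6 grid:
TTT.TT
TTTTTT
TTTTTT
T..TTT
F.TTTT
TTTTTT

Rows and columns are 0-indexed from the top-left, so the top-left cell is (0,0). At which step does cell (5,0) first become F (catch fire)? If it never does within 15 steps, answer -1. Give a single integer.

Step 1: cell (5,0)='F' (+2 fires, +1 burnt)
  -> target ignites at step 1
Step 2: cell (5,0)='.' (+2 fires, +2 burnt)
Step 3: cell (5,0)='.' (+3 fires, +2 burnt)
Step 4: cell (5,0)='.' (+5 fires, +3 burnt)
Step 5: cell (5,0)='.' (+5 fires, +5 burnt)
Step 6: cell (5,0)='.' (+6 fires, +5 burnt)
Step 7: cell (5,0)='.' (+4 fires, +6 burnt)
Step 8: cell (5,0)='.' (+3 fires, +4 burnt)
Step 9: cell (5,0)='.' (+1 fires, +3 burnt)
Step 10: cell (5,0)='.' (+0 fires, +1 burnt)
  fire out at step 10

1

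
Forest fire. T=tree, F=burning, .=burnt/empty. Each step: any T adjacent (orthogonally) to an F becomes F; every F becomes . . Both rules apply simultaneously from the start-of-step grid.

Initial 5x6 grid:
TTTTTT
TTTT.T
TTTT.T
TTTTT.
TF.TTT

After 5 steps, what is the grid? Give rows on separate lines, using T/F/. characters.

Step 1: 2 trees catch fire, 1 burn out
  TTTTTT
  TTTT.T
  TTTT.T
  TFTTT.
  F..TTT
Step 2: 3 trees catch fire, 2 burn out
  TTTTTT
  TTTT.T
  TFTT.T
  F.FTT.
  ...TTT
Step 3: 4 trees catch fire, 3 burn out
  TTTTTT
  TFTT.T
  F.FT.T
  ...FT.
  ...TTT
Step 4: 6 trees catch fire, 4 burn out
  TFTTTT
  F.FT.T
  ...F.T
  ....F.
  ...FTT
Step 5: 4 trees catch fire, 6 burn out
  F.FTTT
  ...F.T
  .....T
  ......
  ....FT

F.FTTT
...F.T
.....T
......
....FT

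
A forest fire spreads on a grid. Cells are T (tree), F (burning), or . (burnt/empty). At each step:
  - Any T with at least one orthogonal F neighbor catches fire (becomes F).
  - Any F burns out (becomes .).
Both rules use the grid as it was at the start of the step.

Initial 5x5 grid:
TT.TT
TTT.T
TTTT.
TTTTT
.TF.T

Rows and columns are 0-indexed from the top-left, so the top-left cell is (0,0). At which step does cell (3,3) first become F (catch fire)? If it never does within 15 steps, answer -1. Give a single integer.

Step 1: cell (3,3)='T' (+2 fires, +1 burnt)
Step 2: cell (3,3)='F' (+3 fires, +2 burnt)
  -> target ignites at step 2
Step 3: cell (3,3)='.' (+5 fires, +3 burnt)
Step 4: cell (3,3)='.' (+3 fires, +5 burnt)
Step 5: cell (3,3)='.' (+2 fires, +3 burnt)
Step 6: cell (3,3)='.' (+1 fires, +2 burnt)
Step 7: cell (3,3)='.' (+0 fires, +1 burnt)
  fire out at step 7

2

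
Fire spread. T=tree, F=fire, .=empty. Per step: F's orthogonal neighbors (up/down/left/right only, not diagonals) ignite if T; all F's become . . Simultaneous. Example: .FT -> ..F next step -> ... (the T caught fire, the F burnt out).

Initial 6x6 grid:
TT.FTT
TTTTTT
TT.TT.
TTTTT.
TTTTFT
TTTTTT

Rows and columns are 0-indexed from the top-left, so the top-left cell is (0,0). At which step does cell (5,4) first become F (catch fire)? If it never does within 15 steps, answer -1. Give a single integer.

Step 1: cell (5,4)='F' (+6 fires, +2 burnt)
  -> target ignites at step 1
Step 2: cell (5,4)='.' (+9 fires, +6 burnt)
Step 3: cell (5,4)='.' (+5 fires, +9 burnt)
Step 4: cell (5,4)='.' (+6 fires, +5 burnt)
Step 5: cell (5,4)='.' (+4 fires, +6 burnt)
Step 6: cell (5,4)='.' (+0 fires, +4 burnt)
  fire out at step 6

1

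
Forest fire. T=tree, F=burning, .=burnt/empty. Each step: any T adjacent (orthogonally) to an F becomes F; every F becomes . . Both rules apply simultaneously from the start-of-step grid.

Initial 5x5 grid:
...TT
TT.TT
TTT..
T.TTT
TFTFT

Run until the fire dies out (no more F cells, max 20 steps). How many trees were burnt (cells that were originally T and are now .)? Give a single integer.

Answer: 12

Derivation:
Step 1: +4 fires, +2 burnt (F count now 4)
Step 2: +3 fires, +4 burnt (F count now 3)
Step 3: +2 fires, +3 burnt (F count now 2)
Step 4: +2 fires, +2 burnt (F count now 2)
Step 5: +1 fires, +2 burnt (F count now 1)
Step 6: +0 fires, +1 burnt (F count now 0)
Fire out after step 6
Initially T: 16, now '.': 21
Total burnt (originally-T cells now '.'): 12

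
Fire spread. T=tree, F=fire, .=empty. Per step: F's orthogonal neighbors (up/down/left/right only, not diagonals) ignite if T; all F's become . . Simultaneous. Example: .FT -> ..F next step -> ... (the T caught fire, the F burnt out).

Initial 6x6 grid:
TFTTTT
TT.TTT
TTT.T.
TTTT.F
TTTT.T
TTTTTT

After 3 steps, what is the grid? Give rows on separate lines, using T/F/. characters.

Step 1: 4 trees catch fire, 2 burn out
  F.FTTT
  TF.TTT
  TTT.T.
  TTTT..
  TTTT.F
  TTTTTT
Step 2: 4 trees catch fire, 4 burn out
  ...FTT
  F..TTT
  TFT.T.
  TTTT..
  TTTT..
  TTTTTF
Step 3: 6 trees catch fire, 4 burn out
  ....FT
  ...FTT
  F.F.T.
  TFTT..
  TTTT..
  TTTTF.

....FT
...FTT
F.F.T.
TFTT..
TTTT..
TTTTF.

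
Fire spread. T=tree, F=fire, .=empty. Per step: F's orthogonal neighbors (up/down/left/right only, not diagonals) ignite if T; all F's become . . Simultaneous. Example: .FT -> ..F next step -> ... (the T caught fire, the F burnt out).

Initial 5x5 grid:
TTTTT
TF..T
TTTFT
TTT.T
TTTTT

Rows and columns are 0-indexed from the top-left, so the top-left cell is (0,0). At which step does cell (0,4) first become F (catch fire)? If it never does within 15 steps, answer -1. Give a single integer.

Step 1: cell (0,4)='T' (+5 fires, +2 burnt)
Step 2: cell (0,4)='T' (+7 fires, +5 burnt)
Step 3: cell (0,4)='F' (+6 fires, +7 burnt)
  -> target ignites at step 3
Step 4: cell (0,4)='.' (+2 fires, +6 burnt)
Step 5: cell (0,4)='.' (+0 fires, +2 burnt)
  fire out at step 5

3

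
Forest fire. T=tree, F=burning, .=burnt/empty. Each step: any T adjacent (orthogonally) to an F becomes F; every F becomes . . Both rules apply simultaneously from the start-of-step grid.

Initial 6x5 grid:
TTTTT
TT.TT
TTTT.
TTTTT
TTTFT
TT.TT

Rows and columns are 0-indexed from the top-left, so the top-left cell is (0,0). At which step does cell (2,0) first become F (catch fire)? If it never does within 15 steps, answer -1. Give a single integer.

Step 1: cell (2,0)='T' (+4 fires, +1 burnt)
Step 2: cell (2,0)='T' (+5 fires, +4 burnt)
Step 3: cell (2,0)='T' (+5 fires, +5 burnt)
Step 4: cell (2,0)='T' (+5 fires, +5 burnt)
Step 5: cell (2,0)='F' (+4 fires, +5 burnt)
  -> target ignites at step 5
Step 6: cell (2,0)='.' (+2 fires, +4 burnt)
Step 7: cell (2,0)='.' (+1 fires, +2 burnt)
Step 8: cell (2,0)='.' (+0 fires, +1 burnt)
  fire out at step 8

5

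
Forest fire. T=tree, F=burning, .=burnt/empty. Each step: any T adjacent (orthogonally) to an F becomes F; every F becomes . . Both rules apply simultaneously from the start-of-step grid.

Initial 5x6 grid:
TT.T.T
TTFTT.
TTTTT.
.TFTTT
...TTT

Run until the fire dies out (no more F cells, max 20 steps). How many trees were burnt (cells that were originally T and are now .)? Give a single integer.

Answer: 19

Derivation:
Step 1: +5 fires, +2 burnt (F count now 5)
Step 2: +8 fires, +5 burnt (F count now 8)
Step 3: +5 fires, +8 burnt (F count now 5)
Step 4: +1 fires, +5 burnt (F count now 1)
Step 5: +0 fires, +1 burnt (F count now 0)
Fire out after step 5
Initially T: 20, now '.': 29
Total burnt (originally-T cells now '.'): 19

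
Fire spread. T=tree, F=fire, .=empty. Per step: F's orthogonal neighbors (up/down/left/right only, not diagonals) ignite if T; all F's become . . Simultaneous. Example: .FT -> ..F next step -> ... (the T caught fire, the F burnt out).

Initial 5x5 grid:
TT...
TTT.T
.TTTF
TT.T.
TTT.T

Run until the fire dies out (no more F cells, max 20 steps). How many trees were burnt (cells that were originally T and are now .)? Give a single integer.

Step 1: +2 fires, +1 burnt (F count now 2)
Step 2: +2 fires, +2 burnt (F count now 2)
Step 3: +2 fires, +2 burnt (F count now 2)
Step 4: +2 fires, +2 burnt (F count now 2)
Step 5: +4 fires, +2 burnt (F count now 4)
Step 6: +3 fires, +4 burnt (F count now 3)
Step 7: +0 fires, +3 burnt (F count now 0)
Fire out after step 7
Initially T: 16, now '.': 24
Total burnt (originally-T cells now '.'): 15

Answer: 15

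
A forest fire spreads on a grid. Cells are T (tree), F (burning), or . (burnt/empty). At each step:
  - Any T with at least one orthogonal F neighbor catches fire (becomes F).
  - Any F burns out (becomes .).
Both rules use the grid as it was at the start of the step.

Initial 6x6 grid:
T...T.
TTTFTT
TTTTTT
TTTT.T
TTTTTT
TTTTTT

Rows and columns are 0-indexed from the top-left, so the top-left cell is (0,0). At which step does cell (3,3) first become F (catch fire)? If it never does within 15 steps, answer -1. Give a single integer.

Step 1: cell (3,3)='T' (+3 fires, +1 burnt)
Step 2: cell (3,3)='F' (+6 fires, +3 burnt)
  -> target ignites at step 2
Step 3: cell (3,3)='.' (+5 fires, +6 burnt)
Step 4: cell (3,3)='.' (+7 fires, +5 burnt)
Step 5: cell (3,3)='.' (+5 fires, +7 burnt)
Step 6: cell (3,3)='.' (+3 fires, +5 burnt)
Step 7: cell (3,3)='.' (+1 fires, +3 burnt)
Step 8: cell (3,3)='.' (+0 fires, +1 burnt)
  fire out at step 8

2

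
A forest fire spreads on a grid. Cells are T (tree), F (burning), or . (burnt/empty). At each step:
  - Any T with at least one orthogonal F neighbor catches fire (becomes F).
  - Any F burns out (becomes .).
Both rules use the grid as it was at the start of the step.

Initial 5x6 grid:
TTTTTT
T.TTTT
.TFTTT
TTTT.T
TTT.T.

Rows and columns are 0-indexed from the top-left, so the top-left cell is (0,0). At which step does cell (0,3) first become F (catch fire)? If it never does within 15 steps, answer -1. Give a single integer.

Step 1: cell (0,3)='T' (+4 fires, +1 burnt)
Step 2: cell (0,3)='T' (+6 fires, +4 burnt)
Step 3: cell (0,3)='F' (+6 fires, +6 burnt)
  -> target ignites at step 3
Step 4: cell (0,3)='.' (+5 fires, +6 burnt)
Step 5: cell (0,3)='.' (+2 fires, +5 burnt)
Step 6: cell (0,3)='.' (+0 fires, +2 burnt)
  fire out at step 6

3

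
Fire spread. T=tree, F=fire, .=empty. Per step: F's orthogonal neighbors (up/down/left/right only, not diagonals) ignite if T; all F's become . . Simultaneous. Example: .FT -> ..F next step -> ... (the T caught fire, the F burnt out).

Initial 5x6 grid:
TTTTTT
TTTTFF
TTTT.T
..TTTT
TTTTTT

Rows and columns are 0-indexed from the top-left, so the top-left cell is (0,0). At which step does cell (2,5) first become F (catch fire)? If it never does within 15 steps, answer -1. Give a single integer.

Step 1: cell (2,5)='F' (+4 fires, +2 burnt)
  -> target ignites at step 1
Step 2: cell (2,5)='.' (+4 fires, +4 burnt)
Step 3: cell (2,5)='.' (+6 fires, +4 burnt)
Step 4: cell (2,5)='.' (+6 fires, +6 burnt)
Step 5: cell (2,5)='.' (+3 fires, +6 burnt)
Step 6: cell (2,5)='.' (+1 fires, +3 burnt)
Step 7: cell (2,5)='.' (+1 fires, +1 burnt)
Step 8: cell (2,5)='.' (+0 fires, +1 burnt)
  fire out at step 8

1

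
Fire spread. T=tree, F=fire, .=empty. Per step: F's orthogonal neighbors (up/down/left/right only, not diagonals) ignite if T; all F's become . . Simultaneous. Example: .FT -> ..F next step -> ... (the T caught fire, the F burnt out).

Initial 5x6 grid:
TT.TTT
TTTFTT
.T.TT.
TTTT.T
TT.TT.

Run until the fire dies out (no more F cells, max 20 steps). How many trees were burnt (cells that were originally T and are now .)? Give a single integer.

Answer: 21

Derivation:
Step 1: +4 fires, +1 burnt (F count now 4)
Step 2: +5 fires, +4 burnt (F count now 5)
Step 3: +6 fires, +5 burnt (F count now 6)
Step 4: +3 fires, +6 burnt (F count now 3)
Step 5: +2 fires, +3 burnt (F count now 2)
Step 6: +1 fires, +2 burnt (F count now 1)
Step 7: +0 fires, +1 burnt (F count now 0)
Fire out after step 7
Initially T: 22, now '.': 29
Total burnt (originally-T cells now '.'): 21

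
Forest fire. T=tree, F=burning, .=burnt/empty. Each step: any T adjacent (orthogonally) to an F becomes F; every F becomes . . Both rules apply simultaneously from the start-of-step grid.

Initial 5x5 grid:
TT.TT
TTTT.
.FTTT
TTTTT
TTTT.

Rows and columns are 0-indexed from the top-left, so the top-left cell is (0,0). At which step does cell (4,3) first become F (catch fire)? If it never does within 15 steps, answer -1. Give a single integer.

Step 1: cell (4,3)='T' (+3 fires, +1 burnt)
Step 2: cell (4,3)='T' (+7 fires, +3 burnt)
Step 3: cell (4,3)='T' (+6 fires, +7 burnt)
Step 4: cell (4,3)='F' (+3 fires, +6 burnt)
  -> target ignites at step 4
Step 5: cell (4,3)='.' (+1 fires, +3 burnt)
Step 6: cell (4,3)='.' (+0 fires, +1 burnt)
  fire out at step 6

4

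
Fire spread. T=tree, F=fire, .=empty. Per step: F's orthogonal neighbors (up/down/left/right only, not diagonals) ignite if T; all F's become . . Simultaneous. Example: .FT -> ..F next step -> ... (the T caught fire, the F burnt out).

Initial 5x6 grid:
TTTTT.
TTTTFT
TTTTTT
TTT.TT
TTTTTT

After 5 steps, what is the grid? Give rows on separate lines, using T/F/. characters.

Step 1: 4 trees catch fire, 1 burn out
  TTTTF.
  TTTF.F
  TTTTFT
  TTT.TT
  TTTTTT
Step 2: 5 trees catch fire, 4 burn out
  TTTF..
  TTF...
  TTTF.F
  TTT.FT
  TTTTTT
Step 3: 5 trees catch fire, 5 burn out
  TTF...
  TF....
  TTF...
  TTT..F
  TTTTFT
Step 4: 6 trees catch fire, 5 burn out
  TF....
  F.....
  TF....
  TTF...
  TTTF.F
Step 5: 4 trees catch fire, 6 burn out
  F.....
  ......
  F.....
  TF....
  TTF...

F.....
......
F.....
TF....
TTF...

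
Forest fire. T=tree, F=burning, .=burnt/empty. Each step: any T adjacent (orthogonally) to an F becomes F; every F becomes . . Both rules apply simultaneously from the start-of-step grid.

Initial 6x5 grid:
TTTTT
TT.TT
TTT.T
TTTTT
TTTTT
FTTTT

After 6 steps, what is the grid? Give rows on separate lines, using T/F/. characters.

Step 1: 2 trees catch fire, 1 burn out
  TTTTT
  TT.TT
  TTT.T
  TTTTT
  FTTTT
  .FTTT
Step 2: 3 trees catch fire, 2 burn out
  TTTTT
  TT.TT
  TTT.T
  FTTTT
  .FTTT
  ..FTT
Step 3: 4 trees catch fire, 3 burn out
  TTTTT
  TT.TT
  FTT.T
  .FTTT
  ..FTT
  ...FT
Step 4: 5 trees catch fire, 4 burn out
  TTTTT
  FT.TT
  .FT.T
  ..FTT
  ...FT
  ....F
Step 5: 5 trees catch fire, 5 burn out
  FTTTT
  .F.TT
  ..F.T
  ...FT
  ....F
  .....
Step 6: 2 trees catch fire, 5 burn out
  .FTTT
  ...TT
  ....T
  ....F
  .....
  .....

.FTTT
...TT
....T
....F
.....
.....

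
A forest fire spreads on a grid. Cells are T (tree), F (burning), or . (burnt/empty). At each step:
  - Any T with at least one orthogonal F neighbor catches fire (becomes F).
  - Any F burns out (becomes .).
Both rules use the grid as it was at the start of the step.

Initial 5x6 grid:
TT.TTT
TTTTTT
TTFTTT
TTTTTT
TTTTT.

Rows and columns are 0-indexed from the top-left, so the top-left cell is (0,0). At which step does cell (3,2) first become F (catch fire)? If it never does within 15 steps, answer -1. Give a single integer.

Step 1: cell (3,2)='F' (+4 fires, +1 burnt)
  -> target ignites at step 1
Step 2: cell (3,2)='.' (+7 fires, +4 burnt)
Step 3: cell (3,2)='.' (+9 fires, +7 burnt)
Step 4: cell (3,2)='.' (+6 fires, +9 burnt)
Step 5: cell (3,2)='.' (+1 fires, +6 burnt)
Step 6: cell (3,2)='.' (+0 fires, +1 burnt)
  fire out at step 6

1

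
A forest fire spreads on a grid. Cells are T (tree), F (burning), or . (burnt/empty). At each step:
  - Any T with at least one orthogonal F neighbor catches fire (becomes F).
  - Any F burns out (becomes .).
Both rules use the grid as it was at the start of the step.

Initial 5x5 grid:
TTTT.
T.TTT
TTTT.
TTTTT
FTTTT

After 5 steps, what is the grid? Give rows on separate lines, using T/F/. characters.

Step 1: 2 trees catch fire, 1 burn out
  TTTT.
  T.TTT
  TTTT.
  FTTTT
  .FTTT
Step 2: 3 trees catch fire, 2 burn out
  TTTT.
  T.TTT
  FTTT.
  .FTTT
  ..FTT
Step 3: 4 trees catch fire, 3 burn out
  TTTT.
  F.TTT
  .FTT.
  ..FTT
  ...FT
Step 4: 4 trees catch fire, 4 burn out
  FTTT.
  ..TTT
  ..FT.
  ...FT
  ....F
Step 5: 4 trees catch fire, 4 burn out
  .FTT.
  ..FTT
  ...F.
  ....F
  .....

.FTT.
..FTT
...F.
....F
.....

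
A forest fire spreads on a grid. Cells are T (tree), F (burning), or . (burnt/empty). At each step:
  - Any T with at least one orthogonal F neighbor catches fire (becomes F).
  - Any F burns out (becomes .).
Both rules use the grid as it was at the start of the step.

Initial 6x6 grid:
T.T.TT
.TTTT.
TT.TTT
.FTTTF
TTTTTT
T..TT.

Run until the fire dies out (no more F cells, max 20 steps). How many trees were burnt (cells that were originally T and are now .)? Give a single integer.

Answer: 24

Derivation:
Step 1: +6 fires, +2 burnt (F count now 6)
Step 2: +7 fires, +6 burnt (F count now 7)
Step 3: +6 fires, +7 burnt (F count now 6)
Step 4: +4 fires, +6 burnt (F count now 4)
Step 5: +1 fires, +4 burnt (F count now 1)
Step 6: +0 fires, +1 burnt (F count now 0)
Fire out after step 6
Initially T: 25, now '.': 35
Total burnt (originally-T cells now '.'): 24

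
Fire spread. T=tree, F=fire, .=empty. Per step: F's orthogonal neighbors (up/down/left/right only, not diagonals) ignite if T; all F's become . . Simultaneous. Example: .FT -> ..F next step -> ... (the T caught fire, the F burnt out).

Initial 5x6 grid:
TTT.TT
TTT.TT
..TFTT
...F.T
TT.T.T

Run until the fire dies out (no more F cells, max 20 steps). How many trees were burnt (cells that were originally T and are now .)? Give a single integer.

Answer: 16

Derivation:
Step 1: +3 fires, +2 burnt (F count now 3)
Step 2: +3 fires, +3 burnt (F count now 3)
Step 3: +5 fires, +3 burnt (F count now 5)
Step 4: +4 fires, +5 burnt (F count now 4)
Step 5: +1 fires, +4 burnt (F count now 1)
Step 6: +0 fires, +1 burnt (F count now 0)
Fire out after step 6
Initially T: 18, now '.': 28
Total burnt (originally-T cells now '.'): 16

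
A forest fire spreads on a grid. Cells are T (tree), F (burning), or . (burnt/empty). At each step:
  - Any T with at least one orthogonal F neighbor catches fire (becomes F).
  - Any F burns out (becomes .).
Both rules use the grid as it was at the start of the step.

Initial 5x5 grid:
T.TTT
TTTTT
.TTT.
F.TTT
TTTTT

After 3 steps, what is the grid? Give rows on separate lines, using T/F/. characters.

Step 1: 1 trees catch fire, 1 burn out
  T.TTT
  TTTTT
  .TTT.
  ..TTT
  FTTTT
Step 2: 1 trees catch fire, 1 burn out
  T.TTT
  TTTTT
  .TTT.
  ..TTT
  .FTTT
Step 3: 1 trees catch fire, 1 burn out
  T.TTT
  TTTTT
  .TTT.
  ..TTT
  ..FTT

T.TTT
TTTTT
.TTT.
..TTT
..FTT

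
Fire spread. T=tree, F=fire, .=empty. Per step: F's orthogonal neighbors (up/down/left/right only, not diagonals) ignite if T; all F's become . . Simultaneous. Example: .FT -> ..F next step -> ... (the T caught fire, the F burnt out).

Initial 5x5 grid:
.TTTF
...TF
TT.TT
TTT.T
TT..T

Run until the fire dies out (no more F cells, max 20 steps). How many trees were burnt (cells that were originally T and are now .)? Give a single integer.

Answer: 8

Derivation:
Step 1: +3 fires, +2 burnt (F count now 3)
Step 2: +3 fires, +3 burnt (F count now 3)
Step 3: +2 fires, +3 burnt (F count now 2)
Step 4: +0 fires, +2 burnt (F count now 0)
Fire out after step 4
Initially T: 15, now '.': 18
Total burnt (originally-T cells now '.'): 8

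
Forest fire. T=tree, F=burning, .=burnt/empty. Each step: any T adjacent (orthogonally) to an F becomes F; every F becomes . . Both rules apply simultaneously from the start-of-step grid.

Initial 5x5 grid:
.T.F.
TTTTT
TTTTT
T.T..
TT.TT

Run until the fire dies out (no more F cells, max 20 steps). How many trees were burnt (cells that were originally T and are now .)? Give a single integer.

Answer: 15

Derivation:
Step 1: +1 fires, +1 burnt (F count now 1)
Step 2: +3 fires, +1 burnt (F count now 3)
Step 3: +3 fires, +3 burnt (F count now 3)
Step 4: +4 fires, +3 burnt (F count now 4)
Step 5: +1 fires, +4 burnt (F count now 1)
Step 6: +1 fires, +1 burnt (F count now 1)
Step 7: +1 fires, +1 burnt (F count now 1)
Step 8: +1 fires, +1 burnt (F count now 1)
Step 9: +0 fires, +1 burnt (F count now 0)
Fire out after step 9
Initially T: 17, now '.': 23
Total burnt (originally-T cells now '.'): 15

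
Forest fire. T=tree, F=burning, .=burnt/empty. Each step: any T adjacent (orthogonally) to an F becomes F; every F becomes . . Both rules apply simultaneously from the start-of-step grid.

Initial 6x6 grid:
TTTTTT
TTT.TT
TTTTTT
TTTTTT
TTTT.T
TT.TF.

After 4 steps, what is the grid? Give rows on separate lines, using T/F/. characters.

Step 1: 1 trees catch fire, 1 burn out
  TTTTTT
  TTT.TT
  TTTTTT
  TTTTTT
  TTTT.T
  TT.F..
Step 2: 1 trees catch fire, 1 burn out
  TTTTTT
  TTT.TT
  TTTTTT
  TTTTTT
  TTTF.T
  TT....
Step 3: 2 trees catch fire, 1 burn out
  TTTTTT
  TTT.TT
  TTTTTT
  TTTFTT
  TTF..T
  TT....
Step 4: 4 trees catch fire, 2 burn out
  TTTTTT
  TTT.TT
  TTTFTT
  TTF.FT
  TF...T
  TT....

TTTTTT
TTT.TT
TTTFTT
TTF.FT
TF...T
TT....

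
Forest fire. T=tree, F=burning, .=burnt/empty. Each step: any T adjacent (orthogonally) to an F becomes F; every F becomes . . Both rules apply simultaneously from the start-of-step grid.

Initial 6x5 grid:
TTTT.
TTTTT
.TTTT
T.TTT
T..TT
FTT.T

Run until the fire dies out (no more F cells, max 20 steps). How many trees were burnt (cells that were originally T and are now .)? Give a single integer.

Step 1: +2 fires, +1 burnt (F count now 2)
Step 2: +2 fires, +2 burnt (F count now 2)
Step 3: +0 fires, +2 burnt (F count now 0)
Fire out after step 3
Initially T: 23, now '.': 11
Total burnt (originally-T cells now '.'): 4

Answer: 4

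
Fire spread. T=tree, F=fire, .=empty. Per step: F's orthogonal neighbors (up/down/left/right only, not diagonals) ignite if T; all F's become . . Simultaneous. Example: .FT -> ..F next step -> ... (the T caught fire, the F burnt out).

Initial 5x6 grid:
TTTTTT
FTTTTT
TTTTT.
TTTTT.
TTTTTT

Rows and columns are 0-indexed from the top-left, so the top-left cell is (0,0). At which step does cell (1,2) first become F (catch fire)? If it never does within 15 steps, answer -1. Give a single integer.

Step 1: cell (1,2)='T' (+3 fires, +1 burnt)
Step 2: cell (1,2)='F' (+4 fires, +3 burnt)
  -> target ignites at step 2
Step 3: cell (1,2)='.' (+5 fires, +4 burnt)
Step 4: cell (1,2)='.' (+5 fires, +5 burnt)
Step 5: cell (1,2)='.' (+5 fires, +5 burnt)
Step 6: cell (1,2)='.' (+3 fires, +5 burnt)
Step 7: cell (1,2)='.' (+1 fires, +3 burnt)
Step 8: cell (1,2)='.' (+1 fires, +1 burnt)
Step 9: cell (1,2)='.' (+0 fires, +1 burnt)
  fire out at step 9

2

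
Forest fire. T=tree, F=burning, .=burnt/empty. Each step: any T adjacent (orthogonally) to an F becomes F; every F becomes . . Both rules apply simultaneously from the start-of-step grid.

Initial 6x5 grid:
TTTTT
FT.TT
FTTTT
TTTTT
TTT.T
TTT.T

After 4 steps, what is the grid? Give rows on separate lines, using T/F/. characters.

Step 1: 4 trees catch fire, 2 burn out
  FTTTT
  .F.TT
  .FTTT
  FTTTT
  TTT.T
  TTT.T
Step 2: 4 trees catch fire, 4 burn out
  .FTTT
  ...TT
  ..FTT
  .FTTT
  FTT.T
  TTT.T
Step 3: 5 trees catch fire, 4 burn out
  ..FTT
  ...TT
  ...FT
  ..FTT
  .FT.T
  FTT.T
Step 4: 6 trees catch fire, 5 burn out
  ...FT
  ...FT
  ....F
  ...FT
  ..F.T
  .FT.T

...FT
...FT
....F
...FT
..F.T
.FT.T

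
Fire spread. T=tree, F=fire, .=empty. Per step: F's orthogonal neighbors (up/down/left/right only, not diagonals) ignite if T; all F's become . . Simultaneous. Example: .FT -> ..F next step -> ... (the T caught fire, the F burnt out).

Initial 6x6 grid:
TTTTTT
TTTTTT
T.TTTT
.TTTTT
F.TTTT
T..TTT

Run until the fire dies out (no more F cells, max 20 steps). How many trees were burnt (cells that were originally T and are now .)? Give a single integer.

Answer: 1

Derivation:
Step 1: +1 fires, +1 burnt (F count now 1)
Step 2: +0 fires, +1 burnt (F count now 0)
Fire out after step 2
Initially T: 30, now '.': 7
Total burnt (originally-T cells now '.'): 1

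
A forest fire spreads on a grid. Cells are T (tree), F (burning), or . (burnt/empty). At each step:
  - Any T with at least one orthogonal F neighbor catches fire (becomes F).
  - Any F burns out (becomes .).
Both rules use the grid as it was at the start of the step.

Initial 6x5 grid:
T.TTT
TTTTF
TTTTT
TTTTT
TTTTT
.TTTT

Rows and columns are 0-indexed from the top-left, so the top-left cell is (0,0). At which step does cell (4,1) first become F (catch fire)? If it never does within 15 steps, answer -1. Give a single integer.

Step 1: cell (4,1)='T' (+3 fires, +1 burnt)
Step 2: cell (4,1)='T' (+4 fires, +3 burnt)
Step 3: cell (4,1)='T' (+5 fires, +4 burnt)
Step 4: cell (4,1)='T' (+5 fires, +5 burnt)
Step 5: cell (4,1)='T' (+5 fires, +5 burnt)
Step 6: cell (4,1)='F' (+3 fires, +5 burnt)
  -> target ignites at step 6
Step 7: cell (4,1)='.' (+2 fires, +3 burnt)
Step 8: cell (4,1)='.' (+0 fires, +2 burnt)
  fire out at step 8

6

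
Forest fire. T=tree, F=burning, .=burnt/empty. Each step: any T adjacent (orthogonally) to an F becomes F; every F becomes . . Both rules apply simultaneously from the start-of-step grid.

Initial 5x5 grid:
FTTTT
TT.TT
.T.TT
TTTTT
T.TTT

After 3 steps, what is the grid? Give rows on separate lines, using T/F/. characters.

Step 1: 2 trees catch fire, 1 burn out
  .FTTT
  FT.TT
  .T.TT
  TTTTT
  T.TTT
Step 2: 2 trees catch fire, 2 burn out
  ..FTT
  .F.TT
  .T.TT
  TTTTT
  T.TTT
Step 3: 2 trees catch fire, 2 burn out
  ...FT
  ...TT
  .F.TT
  TTTTT
  T.TTT

...FT
...TT
.F.TT
TTTTT
T.TTT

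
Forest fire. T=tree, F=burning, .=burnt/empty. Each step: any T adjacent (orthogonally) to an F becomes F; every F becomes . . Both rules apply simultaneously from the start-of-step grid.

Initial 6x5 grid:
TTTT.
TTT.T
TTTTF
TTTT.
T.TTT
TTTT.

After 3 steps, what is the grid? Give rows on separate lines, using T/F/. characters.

Step 1: 2 trees catch fire, 1 burn out
  TTTT.
  TTT.F
  TTTF.
  TTTT.
  T.TTT
  TTTT.
Step 2: 2 trees catch fire, 2 burn out
  TTTT.
  TTT..
  TTF..
  TTTF.
  T.TTT
  TTTT.
Step 3: 4 trees catch fire, 2 burn out
  TTTT.
  TTF..
  TF...
  TTF..
  T.TFT
  TTTT.

TTTT.
TTF..
TF...
TTF..
T.TFT
TTTT.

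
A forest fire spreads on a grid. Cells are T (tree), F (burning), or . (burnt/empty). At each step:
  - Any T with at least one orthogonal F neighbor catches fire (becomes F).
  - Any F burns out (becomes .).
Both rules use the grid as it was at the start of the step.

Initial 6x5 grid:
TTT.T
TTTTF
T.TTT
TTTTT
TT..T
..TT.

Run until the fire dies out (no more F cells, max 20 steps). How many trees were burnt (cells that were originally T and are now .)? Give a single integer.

Step 1: +3 fires, +1 burnt (F count now 3)
Step 2: +3 fires, +3 burnt (F count now 3)
Step 3: +5 fires, +3 burnt (F count now 5)
Step 4: +3 fires, +5 burnt (F count now 3)
Step 5: +3 fires, +3 burnt (F count now 3)
Step 6: +2 fires, +3 burnt (F count now 2)
Step 7: +1 fires, +2 burnt (F count now 1)
Step 8: +0 fires, +1 burnt (F count now 0)
Fire out after step 8
Initially T: 22, now '.': 28
Total burnt (originally-T cells now '.'): 20

Answer: 20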